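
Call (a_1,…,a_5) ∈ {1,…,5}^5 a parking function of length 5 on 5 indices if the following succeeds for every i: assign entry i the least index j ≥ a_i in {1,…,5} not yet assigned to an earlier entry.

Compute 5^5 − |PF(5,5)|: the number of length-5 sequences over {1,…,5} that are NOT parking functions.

1829

|PF(5,5)| = (5−5+1)·(5+1)^(5−1) = 1×1296 = 1296 (Konheim–Weiss)
Example (5,5,1,5,5) → sorted (1,5,5,5,5): b_2=5>2, not a PF.
So 3125 − 1296 = 1829 fail.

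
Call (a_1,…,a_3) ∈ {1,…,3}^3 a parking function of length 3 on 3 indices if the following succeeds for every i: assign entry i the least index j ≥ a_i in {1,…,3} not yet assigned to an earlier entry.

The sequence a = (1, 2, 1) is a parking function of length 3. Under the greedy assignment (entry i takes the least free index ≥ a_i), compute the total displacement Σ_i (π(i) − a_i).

2

Σπ(i) = 1+…+3 = 6; Σa = 1+2+1 = 4; disp = 6−4 = 2.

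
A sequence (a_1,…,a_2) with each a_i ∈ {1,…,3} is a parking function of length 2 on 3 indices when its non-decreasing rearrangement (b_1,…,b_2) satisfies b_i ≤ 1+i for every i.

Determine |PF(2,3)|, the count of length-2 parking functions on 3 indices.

Count = (4−2)·4^(2−1) = 2×4 = 8 [KW]
E.g. (1,1) → sorted (1,1): b_i ≤ 1+i ∀i, a PF.

8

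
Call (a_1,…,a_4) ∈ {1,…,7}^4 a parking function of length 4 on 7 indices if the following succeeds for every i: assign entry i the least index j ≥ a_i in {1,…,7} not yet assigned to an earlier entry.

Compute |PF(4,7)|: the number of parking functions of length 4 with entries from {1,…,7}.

2048

#PF = (7−4+1)·(7+1)^(4−1) = 4·512 = 2048
Example (5,2,5,1) → sorted (1,2,5,5): b_i ≤ 3+i ∀i, a PF.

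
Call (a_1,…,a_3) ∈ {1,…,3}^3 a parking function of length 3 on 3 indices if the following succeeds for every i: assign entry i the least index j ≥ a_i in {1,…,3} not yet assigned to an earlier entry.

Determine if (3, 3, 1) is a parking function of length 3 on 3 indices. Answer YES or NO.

NO

Sorted: b = (1, 3, 3).
  b_1=1 ≤ 1
  b_2=3 > 2
  fails at i=2 ⇒ NO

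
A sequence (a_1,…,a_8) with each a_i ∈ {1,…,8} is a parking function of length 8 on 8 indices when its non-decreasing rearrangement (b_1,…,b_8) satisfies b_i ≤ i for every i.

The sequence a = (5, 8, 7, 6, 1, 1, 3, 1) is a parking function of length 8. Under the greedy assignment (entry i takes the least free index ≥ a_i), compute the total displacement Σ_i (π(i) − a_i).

4

Σπ(i) = 1+…+8 = 36; Σa = 5+8+7+6+1+1+3+1 = 32; disp = 36−32 = 4.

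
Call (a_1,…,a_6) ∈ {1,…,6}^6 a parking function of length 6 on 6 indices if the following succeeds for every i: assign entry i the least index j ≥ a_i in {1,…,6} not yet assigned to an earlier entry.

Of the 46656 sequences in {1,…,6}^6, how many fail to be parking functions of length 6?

29849

|PF| = (6−6+1)·(6+1)^(6−1) = 1·16807 = 16807 (Pollak)
One tuple (4,5,5,5,6,5) → sorted (4,5,5,5,5,6): b_1=4>1, not a PF.
Total 46656; non-PF = 46656−16807 = 29849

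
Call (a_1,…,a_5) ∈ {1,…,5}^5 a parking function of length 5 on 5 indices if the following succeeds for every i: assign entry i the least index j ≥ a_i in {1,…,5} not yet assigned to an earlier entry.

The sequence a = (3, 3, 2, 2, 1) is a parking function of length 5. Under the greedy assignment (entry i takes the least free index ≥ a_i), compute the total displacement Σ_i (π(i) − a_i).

4

Σπ(i) = 1+…+5 = 15; Σa = 3+3+2+2+1 = 11; disp = 15−11 = 4.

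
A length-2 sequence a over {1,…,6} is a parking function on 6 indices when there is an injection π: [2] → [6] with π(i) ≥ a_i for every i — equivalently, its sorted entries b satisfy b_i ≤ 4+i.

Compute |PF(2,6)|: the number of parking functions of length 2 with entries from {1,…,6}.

#PF = (6+1−2)·(6+1)^{2−1} = 5 · 7 = 35 (Konheim–Weiss)
Example (1,5) → sorted (1,5): b_i ≤ 4+i ∀i, a PF.

35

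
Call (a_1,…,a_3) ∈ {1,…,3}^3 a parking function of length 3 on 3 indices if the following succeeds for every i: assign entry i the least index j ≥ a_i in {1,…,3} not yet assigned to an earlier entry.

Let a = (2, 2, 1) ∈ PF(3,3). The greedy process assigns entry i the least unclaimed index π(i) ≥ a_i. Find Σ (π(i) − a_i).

1

Σπ = 6 ({1..3} each once); Σa = 2+2+1 = 5; disp = 6−5 = 1.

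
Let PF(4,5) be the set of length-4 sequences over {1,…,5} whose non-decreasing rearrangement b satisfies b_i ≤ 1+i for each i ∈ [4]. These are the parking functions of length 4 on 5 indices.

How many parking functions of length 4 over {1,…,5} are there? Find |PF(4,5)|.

#PF = 2·6^3 = 2 · 216 = 432
E.g. (1,3,1,3) → sorted (1,1,3,3): b_i ≤ 1+i ∀i, a PF.

432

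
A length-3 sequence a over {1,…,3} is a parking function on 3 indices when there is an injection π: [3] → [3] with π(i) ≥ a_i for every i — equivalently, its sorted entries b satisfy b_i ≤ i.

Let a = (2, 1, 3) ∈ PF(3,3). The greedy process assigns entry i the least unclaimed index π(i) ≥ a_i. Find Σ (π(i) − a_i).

Σπ = 6 ({1..3} each once); Σa = 2+1+3 = 6; disp = 6−6 = 0.

0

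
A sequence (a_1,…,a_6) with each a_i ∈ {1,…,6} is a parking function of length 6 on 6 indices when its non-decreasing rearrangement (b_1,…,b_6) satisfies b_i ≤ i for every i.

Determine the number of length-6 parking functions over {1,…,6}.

16807

|PF| = (7−6)·7^(6−1) = 1·16807 = 16807 [KW]
Example (5,2,1,3,5,1) → sorted (1,1,2,3,5,5): b_i ≤ i ∀i, a PF.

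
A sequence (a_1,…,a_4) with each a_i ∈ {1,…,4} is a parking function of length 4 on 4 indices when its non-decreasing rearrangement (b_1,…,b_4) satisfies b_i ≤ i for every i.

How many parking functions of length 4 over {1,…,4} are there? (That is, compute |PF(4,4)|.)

125

Count = (4+1−4)·(4+1)^{4−1} = 1×125 = 125 [KW]
One tuple (3,1,4,2) → sorted (1,2,3,4): b_i ≤ i ∀i, a PF.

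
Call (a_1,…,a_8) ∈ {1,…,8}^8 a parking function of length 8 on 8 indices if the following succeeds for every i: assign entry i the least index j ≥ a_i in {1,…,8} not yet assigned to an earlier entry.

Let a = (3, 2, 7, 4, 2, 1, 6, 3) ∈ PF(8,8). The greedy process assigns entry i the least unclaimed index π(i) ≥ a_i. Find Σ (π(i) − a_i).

8

Σπ = 8·9/2 = 36 (π permutes [8]); Σa = 3+2+7+4+2+1+6+3 = 28; disp = 36−28 = 8.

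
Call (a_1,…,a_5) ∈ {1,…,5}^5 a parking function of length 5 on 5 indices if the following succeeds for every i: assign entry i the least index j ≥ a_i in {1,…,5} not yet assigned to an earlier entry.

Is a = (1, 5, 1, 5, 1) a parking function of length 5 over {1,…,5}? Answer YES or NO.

Rearranged: b = (1, 1, 1, 5, 5).
  b_1=1 ≤ 1
  b_2=1 ≤ 2
  b_3=1 ≤ 3
  b_4=5 > 4
  fails at i=4 ⇒ NO

NO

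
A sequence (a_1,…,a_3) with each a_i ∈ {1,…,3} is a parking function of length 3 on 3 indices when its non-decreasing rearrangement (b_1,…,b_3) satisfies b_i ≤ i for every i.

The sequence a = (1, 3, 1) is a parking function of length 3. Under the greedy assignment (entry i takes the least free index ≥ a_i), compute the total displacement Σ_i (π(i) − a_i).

1

Σπ = 3·4/2 = 6 (π permutes [3]); Σa = 1+3+1 = 5; disp = 6−5 = 1.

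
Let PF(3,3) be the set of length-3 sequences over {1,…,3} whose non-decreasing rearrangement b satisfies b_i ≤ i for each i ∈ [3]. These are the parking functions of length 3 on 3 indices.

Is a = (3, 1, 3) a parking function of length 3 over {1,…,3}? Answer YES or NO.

Order a: b = (1, 3, 3).
  b_1=1 ≤ 1
  b_2=3 > 2
  fails at i=2 ⇒ NO

NO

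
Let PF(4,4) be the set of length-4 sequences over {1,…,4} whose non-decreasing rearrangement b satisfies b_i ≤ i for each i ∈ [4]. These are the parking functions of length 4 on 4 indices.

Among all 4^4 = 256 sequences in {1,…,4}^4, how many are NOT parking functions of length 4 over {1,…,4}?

131

#PF = (5−4)·5^(4−1) = 1·125 = 125 (Pollak)
Example (4,2,4,2) → sorted (2,2,4,4): b_1=2>1, not a PF.
Total 256; non-PF = 256−125 = 131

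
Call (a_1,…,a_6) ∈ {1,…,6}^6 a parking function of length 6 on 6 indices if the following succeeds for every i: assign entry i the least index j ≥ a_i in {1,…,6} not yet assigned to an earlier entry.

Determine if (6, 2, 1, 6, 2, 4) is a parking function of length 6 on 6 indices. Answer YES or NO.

NO

Order a: b = (1, 2, 2, 4, 6, 6).
  b_1=1 ≤ 1
  b_2=2 ≤ 2
  b_3=2 ≤ 3
  b_4=4 ≤ 4
  b_5=6 > 5
  fails at i=5 ⇒ NO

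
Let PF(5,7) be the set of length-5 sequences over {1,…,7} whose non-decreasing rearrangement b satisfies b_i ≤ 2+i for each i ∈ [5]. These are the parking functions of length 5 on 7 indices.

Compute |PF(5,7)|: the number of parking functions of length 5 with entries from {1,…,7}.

|PF| = (8−5)·8^(5−1) = 3·4096 = 12288 (Konheim–Weiss)
Check (3,6,5,1,7) → sorted (1,3,5,6,7): b_i ≤ 2+i ∀i, a PF.

12288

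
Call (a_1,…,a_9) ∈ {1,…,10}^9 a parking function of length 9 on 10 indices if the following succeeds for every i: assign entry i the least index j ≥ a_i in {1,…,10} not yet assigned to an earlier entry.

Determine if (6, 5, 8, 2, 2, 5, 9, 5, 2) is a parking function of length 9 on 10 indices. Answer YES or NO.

YES

Order a: b = (2, 2, 2, 5, 5, 5, 6, 8, 9).
  b_1=2 ≤ 2
  b_2=2 ≤ 3
  b_3=2 ≤ 4
  b_4=5 ≤ 5
  b_5=5 ≤ 6
  b_6=5 ≤ 7
  b_7=6 ≤ 8
  b_8=8 ≤ 9
  b_9=9 ≤ 10
All bounds hold ⇒ YES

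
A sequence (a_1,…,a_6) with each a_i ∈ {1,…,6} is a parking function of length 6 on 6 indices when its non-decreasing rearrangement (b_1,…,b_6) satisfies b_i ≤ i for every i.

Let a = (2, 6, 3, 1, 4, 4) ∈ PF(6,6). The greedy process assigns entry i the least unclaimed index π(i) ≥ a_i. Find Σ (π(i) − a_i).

1

Σπ = 21 ({1..6} each once); Σa = 2+6+3+1+4+4 = 20; disp = 21−20 = 1.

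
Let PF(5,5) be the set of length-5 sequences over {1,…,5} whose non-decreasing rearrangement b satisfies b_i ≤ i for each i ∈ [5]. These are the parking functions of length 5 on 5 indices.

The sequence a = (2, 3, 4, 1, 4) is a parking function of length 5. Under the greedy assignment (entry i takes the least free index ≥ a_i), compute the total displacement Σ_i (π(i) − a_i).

Σπ = 5·6/2 = 15 (π permutes [5]); Σa = 2+3+4+1+4 = 14; disp = 15−14 = 1.

1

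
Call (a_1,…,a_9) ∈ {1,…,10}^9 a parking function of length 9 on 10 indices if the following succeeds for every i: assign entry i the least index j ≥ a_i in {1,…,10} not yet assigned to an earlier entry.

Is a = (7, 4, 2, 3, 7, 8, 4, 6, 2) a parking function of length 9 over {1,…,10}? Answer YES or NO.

YES

Rearranged: b = (2, 2, 3, 4, 4, 6, 7, 7, 8).
  b_1=2 ≤ 2
  b_2=2 ≤ 3
  b_3=3 ≤ 4
  b_4=4 ≤ 5
  b_5=4 ≤ 6
  b_6=6 ≤ 7
  b_7=7 ≤ 8
  b_8=7 ≤ 9
  b_9=8 ≤ 10
All bounds hold ⇒ YES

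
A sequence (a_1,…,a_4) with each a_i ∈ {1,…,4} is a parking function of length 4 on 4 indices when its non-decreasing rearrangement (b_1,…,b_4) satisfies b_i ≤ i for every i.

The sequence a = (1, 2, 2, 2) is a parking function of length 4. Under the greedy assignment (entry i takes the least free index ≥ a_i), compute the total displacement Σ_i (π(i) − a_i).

Σπ(i) = 1+…+4 = 10; Σa = 1+2+2+2 = 7; disp = 10−7 = 3.

3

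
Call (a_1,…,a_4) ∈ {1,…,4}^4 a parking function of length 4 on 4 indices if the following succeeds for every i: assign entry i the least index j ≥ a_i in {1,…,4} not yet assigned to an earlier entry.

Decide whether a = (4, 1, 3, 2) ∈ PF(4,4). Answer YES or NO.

YES

Sorted: b = (1, 2, 3, 4).
  b_1=1 ≤ 1
  b_2=2 ≤ 2
  b_3=3 ≤ 3
  b_4=4 ≤ 4
All bounds hold ⇒ YES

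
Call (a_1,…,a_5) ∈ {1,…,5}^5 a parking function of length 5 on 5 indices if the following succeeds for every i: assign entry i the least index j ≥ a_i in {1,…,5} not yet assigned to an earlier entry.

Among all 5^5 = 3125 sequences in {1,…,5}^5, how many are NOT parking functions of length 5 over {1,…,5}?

#PF = (5+1−5)·(5+1)^{5−1} = 1 · 1296 = 1296 (Konheim–Weiss)
Check (4,5,4,1,4) → sorted (1,4,4,4,5): b_2=4>2, not a PF.
Total 3125; non-PF = 3125−1296 = 1829

1829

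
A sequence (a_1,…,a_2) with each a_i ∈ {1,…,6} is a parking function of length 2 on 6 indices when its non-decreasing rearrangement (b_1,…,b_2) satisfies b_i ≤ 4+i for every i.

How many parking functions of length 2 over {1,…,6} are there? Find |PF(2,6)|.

35

Count = (6−2+1)·(6+1)^(2−1) = 5×7 = 35 [KW]
Example (3,3) → sorted (3,3): b_i ≤ 4+i ∀i, a PF.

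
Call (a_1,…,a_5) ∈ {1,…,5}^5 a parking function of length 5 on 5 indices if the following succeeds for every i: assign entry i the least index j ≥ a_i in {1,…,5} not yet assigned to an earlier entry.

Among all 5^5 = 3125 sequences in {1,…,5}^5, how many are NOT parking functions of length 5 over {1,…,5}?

1829

|PF(5,5)| = (5−5+1)·(5+1)^(5−1) = 1 · 1296 = 1296 [KW]
Example (1,4,4,4,5) → sorted (1,4,4,4,5): b_2=4>2, not a PF.
5^5 − 1296 = 3125 − 1296 = 1829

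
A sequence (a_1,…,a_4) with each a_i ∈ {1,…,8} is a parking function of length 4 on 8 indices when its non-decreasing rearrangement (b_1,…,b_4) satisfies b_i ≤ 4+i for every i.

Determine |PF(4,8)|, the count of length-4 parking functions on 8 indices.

|PF(4,8)| = (8−4+1)·(8+1)^(4−1) = 5 · 729 = 3645 (Pollak)
E.g. (8,1,6,7) → sorted (1,6,7,8): b_i ≤ 4+i ∀i, a PF.

3645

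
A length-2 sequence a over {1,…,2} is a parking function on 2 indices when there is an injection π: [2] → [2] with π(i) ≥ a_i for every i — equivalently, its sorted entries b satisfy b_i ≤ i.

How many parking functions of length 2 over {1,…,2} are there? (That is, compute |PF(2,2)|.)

|PF(2,2)| = (2+1−2)·(2+1)^{2−1} = 1·3 = 3
Example (1,1) → sorted (1,1): b_i ≤ i ∀i, a PF.

3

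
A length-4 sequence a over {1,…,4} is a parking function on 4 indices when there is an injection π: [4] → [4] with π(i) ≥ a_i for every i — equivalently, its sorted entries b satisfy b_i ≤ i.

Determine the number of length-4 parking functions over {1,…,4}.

125

|PF| = (5−4)·5^(4−1) = 1×125 = 125 (Konheim–Weiss)
One tuple (3,2,1,2) → sorted (1,2,2,3): b_i ≤ i ∀i, a PF.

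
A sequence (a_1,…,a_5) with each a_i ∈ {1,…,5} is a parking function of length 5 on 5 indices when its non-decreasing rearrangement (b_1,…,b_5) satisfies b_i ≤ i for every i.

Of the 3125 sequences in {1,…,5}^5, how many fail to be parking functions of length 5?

|PF(5,5)| = (5−5+1)·(5+1)^(5−1) = 1·1296 = 1296 (Konheim–Weiss)
E.g. (5,1,4,3,5) → sorted (1,3,4,5,5): b_2=3>2, not a PF.
So 3125 − 1296 = 1829 fail.

1829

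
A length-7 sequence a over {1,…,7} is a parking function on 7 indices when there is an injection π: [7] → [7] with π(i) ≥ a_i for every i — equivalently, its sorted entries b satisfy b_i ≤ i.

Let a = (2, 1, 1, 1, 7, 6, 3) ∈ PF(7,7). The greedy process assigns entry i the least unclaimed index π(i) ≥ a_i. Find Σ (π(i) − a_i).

7

Σπ = 7·8/2 = 28 (π permutes [7]); Σa = 2+1+1+1+7+6+3 = 21; disp = 28−21 = 7.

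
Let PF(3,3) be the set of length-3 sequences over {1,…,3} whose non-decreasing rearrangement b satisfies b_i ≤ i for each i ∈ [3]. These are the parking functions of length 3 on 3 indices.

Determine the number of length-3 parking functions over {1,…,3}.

|PF| = 1·4^2 = 1 · 16 = 16
Check (1,2,1) → sorted (1,1,2): b_i ≤ i ∀i, a PF.

16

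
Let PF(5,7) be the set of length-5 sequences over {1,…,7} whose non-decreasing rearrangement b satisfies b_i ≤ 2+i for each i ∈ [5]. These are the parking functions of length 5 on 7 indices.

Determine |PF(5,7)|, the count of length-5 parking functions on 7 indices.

12288

|PF| = 3·8^4 = 3 · 4096 = 12288 (Pollak)
Check (1,4,5,2,7) → sorted (1,2,4,5,7): b_i ≤ 2+i ∀i, a PF.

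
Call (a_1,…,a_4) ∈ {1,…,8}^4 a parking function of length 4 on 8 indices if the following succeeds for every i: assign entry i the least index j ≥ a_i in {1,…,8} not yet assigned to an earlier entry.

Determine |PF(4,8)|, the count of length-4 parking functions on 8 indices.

|PF| = 5·9^3 = 5·729 = 3645
E.g. (5,2,5,7) → sorted (2,5,5,7): b_i ≤ 4+i ∀i, a PF.

3645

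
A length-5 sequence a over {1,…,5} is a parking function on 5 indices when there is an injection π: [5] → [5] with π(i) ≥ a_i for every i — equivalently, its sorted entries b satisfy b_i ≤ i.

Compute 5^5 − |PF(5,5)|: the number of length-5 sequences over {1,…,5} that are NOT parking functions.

|PF| = (6−5)·6^(5−1) = 1 · 1296 = 1296
Example (2,4,4,3,5) → sorted (2,3,4,4,5): b_1=2>1, not a PF.
Total 3125; non-PF = 3125−1296 = 1829

1829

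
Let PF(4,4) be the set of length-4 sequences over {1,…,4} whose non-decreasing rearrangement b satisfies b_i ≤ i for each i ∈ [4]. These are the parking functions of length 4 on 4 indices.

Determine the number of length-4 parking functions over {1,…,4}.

125

|PF(4,4)| = (4+1−4)·(4+1)^{4−1} = 1·125 = 125 (Konheim–Weiss)
Check (3,2,1,4) → sorted (1,2,3,4): b_i ≤ i ∀i, a PF.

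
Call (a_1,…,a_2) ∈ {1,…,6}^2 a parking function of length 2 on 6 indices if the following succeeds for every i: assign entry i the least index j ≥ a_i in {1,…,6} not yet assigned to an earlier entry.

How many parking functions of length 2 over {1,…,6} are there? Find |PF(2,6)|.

|PF| = (6+1−2)·(6+1)^{2−1} = 5·7 = 35 [KW]
Check (4,6) → sorted (4,6): b_i ≤ 4+i ∀i, a PF.

35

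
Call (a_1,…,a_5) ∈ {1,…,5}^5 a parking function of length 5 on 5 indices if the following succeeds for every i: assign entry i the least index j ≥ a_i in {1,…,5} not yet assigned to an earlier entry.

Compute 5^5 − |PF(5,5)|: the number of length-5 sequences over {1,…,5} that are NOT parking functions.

1829

|PF(5,5)| = 1·6^4 = 1×1296 = 1296 (Pollak)
E.g. (5,4,5,5,4) → sorted (4,4,5,5,5): b_1=4>1, not a PF.
So 3125 − 1296 = 1829 fail.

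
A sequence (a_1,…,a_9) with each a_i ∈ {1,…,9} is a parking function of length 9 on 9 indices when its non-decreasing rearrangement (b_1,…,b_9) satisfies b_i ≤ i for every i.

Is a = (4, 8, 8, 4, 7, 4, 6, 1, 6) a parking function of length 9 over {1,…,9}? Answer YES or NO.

NO

Rearranged: b = (1, 4, 4, 4, 6, 6, 7, 8, 8).
  b_1=1 ≤ 1
  b_2=4 > 2
  fails at i=2 ⇒ NO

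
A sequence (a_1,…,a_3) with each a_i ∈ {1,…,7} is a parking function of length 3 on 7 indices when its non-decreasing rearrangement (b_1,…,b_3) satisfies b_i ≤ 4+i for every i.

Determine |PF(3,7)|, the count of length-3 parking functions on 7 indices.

#PF = (7−3+1)·(7+1)^(3−1) = 5×64 = 320
E.g. (6,4,6) → sorted (4,6,6): b_i ≤ 4+i ∀i, a PF.

320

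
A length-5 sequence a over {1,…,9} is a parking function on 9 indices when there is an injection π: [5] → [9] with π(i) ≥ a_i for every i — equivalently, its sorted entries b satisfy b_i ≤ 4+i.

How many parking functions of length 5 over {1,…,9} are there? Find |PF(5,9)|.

Count = 5·10^4 = 5·10000 = 50000 [KW]
E.g. (3,8,7,1,8) → sorted (1,3,7,8,8): b_i ≤ 4+i ∀i, a PF.

50000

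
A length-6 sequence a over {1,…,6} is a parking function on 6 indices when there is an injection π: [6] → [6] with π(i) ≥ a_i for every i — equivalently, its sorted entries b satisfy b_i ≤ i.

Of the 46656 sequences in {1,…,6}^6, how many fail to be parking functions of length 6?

29849

|PF(6,6)| = (7−6)·7^(6−1) = 1·16807 = 16807 (Konheim–Weiss)
E.g. (3,6,5,6,2,5) → sorted (2,3,5,5,6,6): b_1=2>1, not a PF.
6^6 − 16807 = 46656 − 16807 = 29849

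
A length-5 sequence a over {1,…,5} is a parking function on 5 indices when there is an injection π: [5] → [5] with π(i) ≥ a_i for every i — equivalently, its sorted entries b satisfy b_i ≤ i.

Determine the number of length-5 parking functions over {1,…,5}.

1296

|PF| = (5−5+1)·(5+1)^(5−1) = 1×1296 = 1296 (Konheim–Weiss)
One tuple (3,3,1,1,3) → sorted (1,1,3,3,3): b_i ≤ i ∀i, a PF.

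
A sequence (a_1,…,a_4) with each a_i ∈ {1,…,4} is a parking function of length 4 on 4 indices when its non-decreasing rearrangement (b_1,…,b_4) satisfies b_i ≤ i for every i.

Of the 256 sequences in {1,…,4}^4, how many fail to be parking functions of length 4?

131

#PF = (4+1−4)·(4+1)^{4−1} = 1·125 = 125 [KW]
One tuple (4,1,4,1) → sorted (1,1,4,4): b_3=4>3, not a PF.
Total 256; non-PF = 256−125 = 131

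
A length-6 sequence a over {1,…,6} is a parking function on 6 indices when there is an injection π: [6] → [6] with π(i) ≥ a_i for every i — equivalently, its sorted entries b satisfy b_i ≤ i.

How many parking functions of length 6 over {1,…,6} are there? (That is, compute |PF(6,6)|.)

|PF(6,6)| = 1·7^5 = 1 · 16807 = 16807 (Pollak)
One tuple (1,2,3,4,4,5) → sorted (1,2,3,4,4,5): b_i ≤ i ∀i, a PF.

16807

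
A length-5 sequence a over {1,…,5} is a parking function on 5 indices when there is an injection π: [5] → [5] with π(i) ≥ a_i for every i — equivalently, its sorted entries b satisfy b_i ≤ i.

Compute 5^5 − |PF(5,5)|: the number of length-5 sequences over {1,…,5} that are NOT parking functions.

1829

|PF(5,5)| = (6−5)·6^(5−1) = 1×1296 = 1296 (Konheim–Weiss)
Check (4,4,5,5,4) → sorted (4,4,4,5,5): b_1=4>1, not a PF.
So 3125 − 1296 = 1829 fail.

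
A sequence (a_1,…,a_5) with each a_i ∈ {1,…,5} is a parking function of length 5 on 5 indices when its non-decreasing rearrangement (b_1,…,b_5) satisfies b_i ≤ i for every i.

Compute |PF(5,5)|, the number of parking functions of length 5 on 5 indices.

#PF = (6−5)·6^(5−1) = 1×1296 = 1296 (Pollak)
Example (1,4,2,2,2) → sorted (1,2,2,2,4): b_i ≤ i ∀i, a PF.

1296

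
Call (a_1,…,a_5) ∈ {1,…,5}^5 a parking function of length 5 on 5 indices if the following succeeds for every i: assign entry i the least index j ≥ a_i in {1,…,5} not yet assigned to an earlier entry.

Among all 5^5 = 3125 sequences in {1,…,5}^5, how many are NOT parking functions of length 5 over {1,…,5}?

#PF = (5−5+1)·(5+1)^(5−1) = 1×1296 = 1296
Check (5,1,5,4,1) → sorted (1,1,4,5,5): b_3=4>3, not a PF.
So 3125 − 1296 = 1829 fail.

1829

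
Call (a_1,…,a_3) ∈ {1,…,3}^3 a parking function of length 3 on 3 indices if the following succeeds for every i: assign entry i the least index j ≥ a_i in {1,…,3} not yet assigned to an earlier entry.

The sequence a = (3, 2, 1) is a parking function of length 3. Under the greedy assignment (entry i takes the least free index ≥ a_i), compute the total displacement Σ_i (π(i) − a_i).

0

Σπ(i) = 1+…+3 = 6; Σa = 3+2+1 = 6; disp = 6−6 = 0.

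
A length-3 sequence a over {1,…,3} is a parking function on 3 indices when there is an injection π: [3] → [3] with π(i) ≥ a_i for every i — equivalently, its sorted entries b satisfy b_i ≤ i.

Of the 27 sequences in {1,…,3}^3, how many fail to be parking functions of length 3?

11

#PF = (3−3+1)·(3+1)^(3−1) = 1 · 16 = 16 (Konheim–Weiss)
Example (3,3,3) → sorted (3,3,3): b_1=3>1, not a PF.
3^3 − 16 = 27 − 16 = 11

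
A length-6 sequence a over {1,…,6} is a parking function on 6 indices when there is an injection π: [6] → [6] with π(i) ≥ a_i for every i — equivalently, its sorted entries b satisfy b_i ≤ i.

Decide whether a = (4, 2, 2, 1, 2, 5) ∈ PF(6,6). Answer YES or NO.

YES

Rearranged: b = (1, 2, 2, 2, 4, 5).
  b_1=1 ≤ 1
  b_2=2 ≤ 2
  b_3=2 ≤ 3
  b_4=2 ≤ 4
  b_5=4 ≤ 5
  b_6=5 ≤ 6
All bounds hold ⇒ YES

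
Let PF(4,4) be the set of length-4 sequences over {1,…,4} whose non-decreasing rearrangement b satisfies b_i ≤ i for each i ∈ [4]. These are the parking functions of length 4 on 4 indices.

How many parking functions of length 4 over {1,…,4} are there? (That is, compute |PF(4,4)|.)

|PF| = (4−4+1)·(4+1)^(4−1) = 1 · 125 = 125 (Konheim–Weiss)
Check (2,1,3,3) → sorted (1,2,3,3): b_i ≤ i ∀i, a PF.

125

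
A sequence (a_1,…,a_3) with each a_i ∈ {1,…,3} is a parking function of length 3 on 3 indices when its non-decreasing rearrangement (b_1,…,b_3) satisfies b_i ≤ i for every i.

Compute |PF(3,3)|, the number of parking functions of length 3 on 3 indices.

16

|PF| = 1·4^2 = 1 · 16 = 16 (Pollak)
Example (3,2,1) → sorted (1,2,3): b_i ≤ i ∀i, a PF.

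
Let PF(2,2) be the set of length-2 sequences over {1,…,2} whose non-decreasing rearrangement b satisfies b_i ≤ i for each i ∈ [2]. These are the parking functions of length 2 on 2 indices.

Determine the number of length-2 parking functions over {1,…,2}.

|PF(2,2)| = (3−2)·3^(2−1) = 1×3 = 3 (Konheim–Weiss)
E.g. (1,2) → sorted (1,2): b_i ≤ i ∀i, a PF.

3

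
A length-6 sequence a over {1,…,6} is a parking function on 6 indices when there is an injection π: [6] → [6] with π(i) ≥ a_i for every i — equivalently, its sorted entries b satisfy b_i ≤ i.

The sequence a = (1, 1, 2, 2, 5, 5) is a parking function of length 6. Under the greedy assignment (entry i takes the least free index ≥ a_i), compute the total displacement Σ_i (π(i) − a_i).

Σπ = 6·7/2 = 21 (π permutes [6]); Σa = 1+1+2+2+5+5 = 16; disp = 21−16 = 5.

5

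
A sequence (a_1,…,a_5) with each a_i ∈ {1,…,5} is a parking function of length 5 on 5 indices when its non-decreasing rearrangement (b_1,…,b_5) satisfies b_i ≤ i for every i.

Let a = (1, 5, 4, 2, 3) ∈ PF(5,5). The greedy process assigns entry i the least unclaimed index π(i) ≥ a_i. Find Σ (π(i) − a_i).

Σπ = 5·6/2 = 15 (π permutes [5]); Σa = 1+5+4+2+3 = 15; disp = 15−15 = 0.

0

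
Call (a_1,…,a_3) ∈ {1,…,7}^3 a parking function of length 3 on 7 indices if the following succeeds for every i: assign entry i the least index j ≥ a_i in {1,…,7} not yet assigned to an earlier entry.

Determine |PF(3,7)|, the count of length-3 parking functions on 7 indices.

320

#PF = (8−3)·8^(3−1) = 5×64 = 320 [KW]
One tuple (7,2,3) → sorted (2,3,7): b_i ≤ 4+i ∀i, a PF.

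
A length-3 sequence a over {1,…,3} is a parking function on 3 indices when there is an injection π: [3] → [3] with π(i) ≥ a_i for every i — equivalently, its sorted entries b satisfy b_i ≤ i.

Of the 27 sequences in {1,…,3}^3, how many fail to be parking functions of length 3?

11

Count = 1·4^2 = 1×16 = 16 (Konheim–Weiss)
E.g. (3,2,2) → sorted (2,2,3): b_1=2>1, not a PF.
Total 27; non-PF = 27−16 = 11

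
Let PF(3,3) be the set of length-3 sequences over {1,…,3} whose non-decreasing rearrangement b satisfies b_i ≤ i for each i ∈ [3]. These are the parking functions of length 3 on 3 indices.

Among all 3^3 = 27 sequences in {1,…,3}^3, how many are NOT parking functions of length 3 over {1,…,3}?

11

|PF(3,3)| = (3−3+1)·(3+1)^(3−1) = 1×16 = 16 (Konheim–Weiss)
Check (1,3,3) → sorted (1,3,3): b_2=3>2, not a PF.
3^3 − 16 = 27 − 16 = 11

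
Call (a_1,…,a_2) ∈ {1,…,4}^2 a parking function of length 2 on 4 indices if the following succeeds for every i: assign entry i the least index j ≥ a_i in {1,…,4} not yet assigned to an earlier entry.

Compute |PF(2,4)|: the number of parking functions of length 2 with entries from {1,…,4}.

15

|PF| = 3·5^1 = 3·5 = 15 [KW]
Check (4,2) → sorted (2,4): b_i ≤ 2+i ∀i, a PF.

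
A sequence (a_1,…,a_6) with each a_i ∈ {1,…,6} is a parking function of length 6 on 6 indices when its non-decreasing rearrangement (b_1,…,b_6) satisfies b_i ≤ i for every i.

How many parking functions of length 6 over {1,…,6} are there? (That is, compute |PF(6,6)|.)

Count = 1·7^5 = 1·16807 = 16807 (Pollak)
E.g. (2,4,4,6,1,2) → sorted (1,2,2,4,4,6): b_i ≤ i ∀i, a PF.

16807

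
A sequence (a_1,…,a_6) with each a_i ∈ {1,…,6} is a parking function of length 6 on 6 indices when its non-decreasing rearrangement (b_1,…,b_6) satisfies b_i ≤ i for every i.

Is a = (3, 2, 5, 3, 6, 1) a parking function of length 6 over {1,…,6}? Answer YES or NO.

YES

Order a: b = (1, 2, 3, 3, 5, 6).
  b_1=1 ≤ 1
  b_2=2 ≤ 2
  b_3=3 ≤ 3
  b_4=3 ≤ 4
  b_5=5 ≤ 5
  b_6=6 ≤ 6
All bounds hold ⇒ YES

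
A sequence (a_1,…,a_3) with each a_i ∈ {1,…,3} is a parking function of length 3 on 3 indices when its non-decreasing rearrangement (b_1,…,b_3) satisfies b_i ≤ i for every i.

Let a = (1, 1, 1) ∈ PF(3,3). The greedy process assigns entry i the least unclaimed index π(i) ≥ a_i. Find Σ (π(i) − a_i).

Σπ(i) = 1+…+3 = 6; Σa = 1+1+1 = 3; disp = 6−3 = 3.

3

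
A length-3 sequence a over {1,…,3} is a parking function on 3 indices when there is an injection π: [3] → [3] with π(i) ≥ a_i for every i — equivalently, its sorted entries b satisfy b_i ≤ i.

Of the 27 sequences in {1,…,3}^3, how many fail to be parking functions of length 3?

11

#PF = (4−3)·4^(3−1) = 1·16 = 16
Check (2,3,2) → sorted (2,2,3): b_1=2>1, not a PF.
Total 27; non-PF = 27−16 = 11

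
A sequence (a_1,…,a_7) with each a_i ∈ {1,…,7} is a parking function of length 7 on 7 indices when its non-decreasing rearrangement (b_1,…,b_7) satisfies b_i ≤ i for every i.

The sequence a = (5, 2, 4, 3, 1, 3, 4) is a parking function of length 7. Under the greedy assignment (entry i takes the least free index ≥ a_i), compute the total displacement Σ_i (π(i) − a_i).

6

Σπ = 28 ({1..7} each once); Σa = 5+2+4+3+1+3+4 = 22; disp = 28−22 = 6.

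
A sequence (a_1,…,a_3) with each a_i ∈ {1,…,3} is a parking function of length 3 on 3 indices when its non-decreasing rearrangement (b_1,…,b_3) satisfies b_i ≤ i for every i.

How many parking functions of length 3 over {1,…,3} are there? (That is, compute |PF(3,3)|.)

|PF| = (3+1−3)·(3+1)^{3−1} = 1·16 = 16 (Konheim–Weiss)
One tuple (3,1,2) → sorted (1,2,3): b_i ≤ i ∀i, a PF.

16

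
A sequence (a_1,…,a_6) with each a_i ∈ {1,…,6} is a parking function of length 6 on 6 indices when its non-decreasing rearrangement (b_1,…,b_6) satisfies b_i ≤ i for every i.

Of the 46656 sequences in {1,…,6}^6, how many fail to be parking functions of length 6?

29849

Count = (6−6+1)·(6+1)^(6−1) = 1·16807 = 16807 (Konheim–Weiss)
E.g. (5,4,4,6,5,5) → sorted (4,4,5,5,5,6): b_1=4>1, not a PF.
6^6 − 16807 = 46656 − 16807 = 29849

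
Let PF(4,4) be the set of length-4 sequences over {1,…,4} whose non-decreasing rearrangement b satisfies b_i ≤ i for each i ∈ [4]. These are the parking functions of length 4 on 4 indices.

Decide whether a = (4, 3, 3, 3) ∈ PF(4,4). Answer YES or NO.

NO

Rearranged: b = (3, 3, 3, 4).
  b_1=3 > 1
  fails at i=1 ⇒ NO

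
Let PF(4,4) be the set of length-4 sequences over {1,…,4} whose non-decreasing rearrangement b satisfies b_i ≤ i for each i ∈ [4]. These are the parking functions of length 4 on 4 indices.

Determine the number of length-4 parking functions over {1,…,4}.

125

#PF = 1·5^3 = 1 · 125 = 125 [KW]
One tuple (1,3,1,3) → sorted (1,1,3,3): b_i ≤ i ∀i, a PF.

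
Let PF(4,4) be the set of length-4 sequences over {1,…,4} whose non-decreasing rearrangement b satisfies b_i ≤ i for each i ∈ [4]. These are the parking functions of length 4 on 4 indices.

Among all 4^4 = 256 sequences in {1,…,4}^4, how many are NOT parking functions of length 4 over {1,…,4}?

131

|PF(4,4)| = (5−4)·5^(4−1) = 1·125 = 125 (Konheim–Weiss)
One tuple (4,4,3,2) → sorted (2,3,4,4): b_1=2>1, not a PF.
4^4 − 125 = 256 − 125 = 131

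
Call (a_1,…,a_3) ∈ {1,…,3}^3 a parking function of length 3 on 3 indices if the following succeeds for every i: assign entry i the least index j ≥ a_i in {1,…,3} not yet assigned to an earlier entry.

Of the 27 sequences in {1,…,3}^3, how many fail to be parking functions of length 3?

11

#PF = (3−3+1)·(3+1)^(3−1) = 1·16 = 16 (Pollak)
Check (3,3,3) → sorted (3,3,3): b_1=3>1, not a PF.
So 27 − 16 = 11 fail.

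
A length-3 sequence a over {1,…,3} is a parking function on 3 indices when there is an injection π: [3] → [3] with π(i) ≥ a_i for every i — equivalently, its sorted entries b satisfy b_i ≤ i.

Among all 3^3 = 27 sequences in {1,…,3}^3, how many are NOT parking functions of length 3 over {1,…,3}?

|PF(3,3)| = (3+1−3)·(3+1)^{3−1} = 1·16 = 16 [KW]
E.g. (3,2,2) → sorted (2,2,3): b_1=2>1, not a PF.
3^3 − 16 = 27 − 16 = 11

11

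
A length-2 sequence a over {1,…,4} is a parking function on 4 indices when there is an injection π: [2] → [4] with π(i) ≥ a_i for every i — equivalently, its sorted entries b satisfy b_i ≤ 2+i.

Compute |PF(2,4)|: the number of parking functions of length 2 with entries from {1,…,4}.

15

|PF| = (4−2+1)·(4+1)^(2−1) = 3×5 = 15 [KW]
Check (1,3) → sorted (1,3): b_i ≤ 2+i ∀i, a PF.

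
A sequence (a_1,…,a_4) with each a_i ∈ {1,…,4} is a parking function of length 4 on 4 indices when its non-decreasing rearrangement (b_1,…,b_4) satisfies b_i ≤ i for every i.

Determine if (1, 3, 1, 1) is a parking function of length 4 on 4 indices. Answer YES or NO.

Rearranged: b = (1, 1, 1, 3).
  b_1=1 ≤ 1
  b_2=1 ≤ 2
  b_3=1 ≤ 3
  b_4=3 ≤ 4
All bounds hold ⇒ YES

YES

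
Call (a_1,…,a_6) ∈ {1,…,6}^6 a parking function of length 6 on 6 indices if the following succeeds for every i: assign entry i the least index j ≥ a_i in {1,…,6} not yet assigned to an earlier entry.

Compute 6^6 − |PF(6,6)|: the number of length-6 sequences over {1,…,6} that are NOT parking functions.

Count = (7−6)·7^(6−1) = 1×16807 = 16807
One tuple (6,6,6,6,6,4) → sorted (4,6,6,6,6,6): b_1=4>1, not a PF.
So 46656 − 16807 = 29849 fail.

29849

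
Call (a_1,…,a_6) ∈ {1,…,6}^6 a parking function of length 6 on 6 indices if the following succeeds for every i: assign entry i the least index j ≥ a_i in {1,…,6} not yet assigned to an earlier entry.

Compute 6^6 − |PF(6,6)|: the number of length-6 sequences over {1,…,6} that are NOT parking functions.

Count = 1·7^5 = 1·16807 = 16807 (Pollak)
One tuple (6,6,6,5,3,4) → sorted (3,4,5,6,6,6): b_1=3>1, not a PF.
6^6 − 16807 = 46656 − 16807 = 29849

29849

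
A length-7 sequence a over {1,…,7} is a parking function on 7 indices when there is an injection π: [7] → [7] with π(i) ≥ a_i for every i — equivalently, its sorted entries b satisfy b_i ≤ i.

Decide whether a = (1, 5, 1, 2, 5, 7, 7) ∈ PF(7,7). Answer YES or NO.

NO

Order a: b = (1, 1, 2, 5, 5, 7, 7).
  b_1=1 ≤ 1
  b_2=1 ≤ 2
  b_3=2 ≤ 3
  b_4=5 > 4
  fails at i=4 ⇒ NO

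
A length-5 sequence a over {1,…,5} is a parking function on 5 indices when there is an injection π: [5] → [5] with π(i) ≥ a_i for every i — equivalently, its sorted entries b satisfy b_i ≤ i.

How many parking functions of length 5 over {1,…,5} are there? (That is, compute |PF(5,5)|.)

#PF = (6−5)·6^(5−1) = 1 · 1296 = 1296 [KW]
E.g. (1,2,4,2,5) → sorted (1,2,2,4,5): b_i ≤ i ∀i, a PF.

1296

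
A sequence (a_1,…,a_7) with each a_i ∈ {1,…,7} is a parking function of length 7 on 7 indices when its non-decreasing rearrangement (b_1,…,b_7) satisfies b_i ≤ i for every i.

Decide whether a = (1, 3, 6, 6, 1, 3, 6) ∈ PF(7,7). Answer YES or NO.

Sorted: b = (1, 1, 3, 3, 6, 6, 6).
  b_1=1 ≤ 1
  b_2=1 ≤ 2
  b_3=3 ≤ 3
  b_4=3 ≤ 4
  b_5=6 > 5
  fails at i=5 ⇒ NO

NO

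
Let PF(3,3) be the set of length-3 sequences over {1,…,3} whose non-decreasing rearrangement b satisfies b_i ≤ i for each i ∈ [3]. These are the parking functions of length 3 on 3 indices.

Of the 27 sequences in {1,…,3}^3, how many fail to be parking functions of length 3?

Count = (4−3)·4^(3−1) = 1·16 = 16 (Konheim–Weiss)
One tuple (3,2,2) → sorted (2,2,3): b_1=2>1, not a PF.
So 27 − 16 = 11 fail.

11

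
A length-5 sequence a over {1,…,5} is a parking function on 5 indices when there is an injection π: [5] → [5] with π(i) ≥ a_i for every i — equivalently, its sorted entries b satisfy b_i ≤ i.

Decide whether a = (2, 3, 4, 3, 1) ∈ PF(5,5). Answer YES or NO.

YES

Sorted: b = (1, 2, 3, 3, 4).
  b_1=1 ≤ 1
  b_2=2 ≤ 2
  b_3=3 ≤ 3
  b_4=3 ≤ 4
  b_5=4 ≤ 5
All bounds hold ⇒ YES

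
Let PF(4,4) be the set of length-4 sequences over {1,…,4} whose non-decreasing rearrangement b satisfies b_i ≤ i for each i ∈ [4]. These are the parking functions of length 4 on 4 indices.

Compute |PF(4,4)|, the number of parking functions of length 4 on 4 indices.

125

#PF = (4+1−4)·(4+1)^{4−1} = 1 · 125 = 125 [KW]
Check (1,2,2,3) → sorted (1,2,2,3): b_i ≤ i ∀i, a PF.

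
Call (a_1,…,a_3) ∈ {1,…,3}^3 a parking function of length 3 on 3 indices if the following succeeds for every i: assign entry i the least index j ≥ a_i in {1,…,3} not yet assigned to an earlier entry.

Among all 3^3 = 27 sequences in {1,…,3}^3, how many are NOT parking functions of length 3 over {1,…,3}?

11

|PF(3,3)| = (4−3)·4^(3−1) = 1 · 16 = 16 (Pollak)
Check (2,2,2) → sorted (2,2,2): b_1=2>1, not a PF.
So 27 − 16 = 11 fail.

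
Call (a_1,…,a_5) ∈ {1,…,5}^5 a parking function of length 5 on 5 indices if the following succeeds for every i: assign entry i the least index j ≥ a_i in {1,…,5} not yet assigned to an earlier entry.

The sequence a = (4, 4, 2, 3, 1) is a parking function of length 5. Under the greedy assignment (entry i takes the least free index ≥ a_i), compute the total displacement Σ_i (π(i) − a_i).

Σπ = 15 ({1..5} each once); Σa = 4+4+2+3+1 = 14; disp = 15−14 = 1.

1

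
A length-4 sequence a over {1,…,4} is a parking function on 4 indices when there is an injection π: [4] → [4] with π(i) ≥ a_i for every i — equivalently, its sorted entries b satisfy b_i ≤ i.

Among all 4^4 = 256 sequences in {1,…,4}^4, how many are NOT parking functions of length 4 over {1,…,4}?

131

|PF| = (5−4)·5^(4−1) = 1×125 = 125 (Konheim–Weiss)
One tuple (2,2,4,4) → sorted (2,2,4,4): b_1=2>1, not a PF.
4^4 − 125 = 256 − 125 = 131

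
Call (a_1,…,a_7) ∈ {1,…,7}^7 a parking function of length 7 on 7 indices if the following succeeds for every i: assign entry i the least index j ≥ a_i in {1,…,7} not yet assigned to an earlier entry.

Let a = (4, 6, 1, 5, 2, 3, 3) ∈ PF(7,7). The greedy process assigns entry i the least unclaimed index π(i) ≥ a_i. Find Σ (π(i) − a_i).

4

Σπ = 7·8/2 = 28 (π permutes [7]); Σa = 4+6+1+5+2+3+3 = 24; disp = 28−24 = 4.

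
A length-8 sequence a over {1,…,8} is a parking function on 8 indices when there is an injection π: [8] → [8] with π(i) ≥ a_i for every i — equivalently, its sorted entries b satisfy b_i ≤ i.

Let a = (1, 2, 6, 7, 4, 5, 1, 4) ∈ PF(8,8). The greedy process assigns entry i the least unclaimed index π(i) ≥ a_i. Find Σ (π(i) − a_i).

Σπ(i) = 1+…+8 = 36; Σa = 1+2+6+7+4+5+1+4 = 30; disp = 36−30 = 6.

6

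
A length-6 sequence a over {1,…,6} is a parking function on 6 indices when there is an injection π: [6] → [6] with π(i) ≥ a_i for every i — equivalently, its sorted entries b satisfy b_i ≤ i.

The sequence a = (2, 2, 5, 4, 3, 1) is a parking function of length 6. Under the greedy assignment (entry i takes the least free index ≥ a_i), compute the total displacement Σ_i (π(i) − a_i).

Σπ = 21 ({1..6} each once); Σa = 2+2+5+4+3+1 = 17; disp = 21−17 = 4.

4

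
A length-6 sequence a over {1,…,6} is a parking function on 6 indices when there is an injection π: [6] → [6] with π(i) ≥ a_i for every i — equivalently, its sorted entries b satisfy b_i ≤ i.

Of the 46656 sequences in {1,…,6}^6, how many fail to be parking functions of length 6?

Count = (7−6)·7^(6−1) = 1·16807 = 16807
Check (5,4,6,3,6,5) → sorted (3,4,5,5,6,6): b_1=3>1, not a PF.
So 46656 − 16807 = 29849 fail.

29849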